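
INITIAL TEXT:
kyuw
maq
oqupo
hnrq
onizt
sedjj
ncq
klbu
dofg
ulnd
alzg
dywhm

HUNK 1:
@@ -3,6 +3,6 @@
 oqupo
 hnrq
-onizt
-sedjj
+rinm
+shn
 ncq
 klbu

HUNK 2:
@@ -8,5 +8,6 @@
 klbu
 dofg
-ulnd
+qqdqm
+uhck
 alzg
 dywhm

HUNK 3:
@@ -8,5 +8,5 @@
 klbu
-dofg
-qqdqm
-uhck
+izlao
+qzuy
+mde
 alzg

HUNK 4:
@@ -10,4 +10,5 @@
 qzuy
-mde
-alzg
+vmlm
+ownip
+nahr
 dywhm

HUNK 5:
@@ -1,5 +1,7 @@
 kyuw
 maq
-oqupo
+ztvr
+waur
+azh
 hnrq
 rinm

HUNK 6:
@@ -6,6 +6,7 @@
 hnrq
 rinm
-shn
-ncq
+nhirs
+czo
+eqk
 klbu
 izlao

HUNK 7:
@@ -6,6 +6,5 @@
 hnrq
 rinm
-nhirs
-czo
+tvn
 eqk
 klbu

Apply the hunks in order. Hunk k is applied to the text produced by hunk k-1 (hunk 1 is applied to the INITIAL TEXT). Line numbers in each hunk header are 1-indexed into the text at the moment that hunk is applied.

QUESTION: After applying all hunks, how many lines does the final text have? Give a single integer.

Hunk 1: at line 3 remove [onizt,sedjj] add [rinm,shn] -> 12 lines: kyuw maq oqupo hnrq rinm shn ncq klbu dofg ulnd alzg dywhm
Hunk 2: at line 8 remove [ulnd] add [qqdqm,uhck] -> 13 lines: kyuw maq oqupo hnrq rinm shn ncq klbu dofg qqdqm uhck alzg dywhm
Hunk 3: at line 8 remove [dofg,qqdqm,uhck] add [izlao,qzuy,mde] -> 13 lines: kyuw maq oqupo hnrq rinm shn ncq klbu izlao qzuy mde alzg dywhm
Hunk 4: at line 10 remove [mde,alzg] add [vmlm,ownip,nahr] -> 14 lines: kyuw maq oqupo hnrq rinm shn ncq klbu izlao qzuy vmlm ownip nahr dywhm
Hunk 5: at line 1 remove [oqupo] add [ztvr,waur,azh] -> 16 lines: kyuw maq ztvr waur azh hnrq rinm shn ncq klbu izlao qzuy vmlm ownip nahr dywhm
Hunk 6: at line 6 remove [shn,ncq] add [nhirs,czo,eqk] -> 17 lines: kyuw maq ztvr waur azh hnrq rinm nhirs czo eqk klbu izlao qzuy vmlm ownip nahr dywhm
Hunk 7: at line 6 remove [nhirs,czo] add [tvn] -> 16 lines: kyuw maq ztvr waur azh hnrq rinm tvn eqk klbu izlao qzuy vmlm ownip nahr dywhm
Final line count: 16

Answer: 16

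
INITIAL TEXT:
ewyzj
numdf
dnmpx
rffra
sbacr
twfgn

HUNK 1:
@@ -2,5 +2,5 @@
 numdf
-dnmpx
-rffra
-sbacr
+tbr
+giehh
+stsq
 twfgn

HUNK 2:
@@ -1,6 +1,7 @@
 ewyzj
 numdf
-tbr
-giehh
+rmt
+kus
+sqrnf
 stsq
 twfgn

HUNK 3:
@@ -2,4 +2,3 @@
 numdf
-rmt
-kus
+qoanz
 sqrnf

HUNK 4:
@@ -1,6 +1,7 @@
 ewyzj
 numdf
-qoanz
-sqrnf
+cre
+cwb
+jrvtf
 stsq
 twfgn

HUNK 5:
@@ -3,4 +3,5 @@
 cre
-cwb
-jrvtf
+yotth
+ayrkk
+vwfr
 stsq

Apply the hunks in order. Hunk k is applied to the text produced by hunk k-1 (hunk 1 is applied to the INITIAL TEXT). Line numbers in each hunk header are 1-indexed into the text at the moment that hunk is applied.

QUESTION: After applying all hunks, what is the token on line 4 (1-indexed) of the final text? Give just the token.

Answer: yotth

Derivation:
Hunk 1: at line 2 remove [dnmpx,rffra,sbacr] add [tbr,giehh,stsq] -> 6 lines: ewyzj numdf tbr giehh stsq twfgn
Hunk 2: at line 1 remove [tbr,giehh] add [rmt,kus,sqrnf] -> 7 lines: ewyzj numdf rmt kus sqrnf stsq twfgn
Hunk 3: at line 2 remove [rmt,kus] add [qoanz] -> 6 lines: ewyzj numdf qoanz sqrnf stsq twfgn
Hunk 4: at line 1 remove [qoanz,sqrnf] add [cre,cwb,jrvtf] -> 7 lines: ewyzj numdf cre cwb jrvtf stsq twfgn
Hunk 5: at line 3 remove [cwb,jrvtf] add [yotth,ayrkk,vwfr] -> 8 lines: ewyzj numdf cre yotth ayrkk vwfr stsq twfgn
Final line 4: yotth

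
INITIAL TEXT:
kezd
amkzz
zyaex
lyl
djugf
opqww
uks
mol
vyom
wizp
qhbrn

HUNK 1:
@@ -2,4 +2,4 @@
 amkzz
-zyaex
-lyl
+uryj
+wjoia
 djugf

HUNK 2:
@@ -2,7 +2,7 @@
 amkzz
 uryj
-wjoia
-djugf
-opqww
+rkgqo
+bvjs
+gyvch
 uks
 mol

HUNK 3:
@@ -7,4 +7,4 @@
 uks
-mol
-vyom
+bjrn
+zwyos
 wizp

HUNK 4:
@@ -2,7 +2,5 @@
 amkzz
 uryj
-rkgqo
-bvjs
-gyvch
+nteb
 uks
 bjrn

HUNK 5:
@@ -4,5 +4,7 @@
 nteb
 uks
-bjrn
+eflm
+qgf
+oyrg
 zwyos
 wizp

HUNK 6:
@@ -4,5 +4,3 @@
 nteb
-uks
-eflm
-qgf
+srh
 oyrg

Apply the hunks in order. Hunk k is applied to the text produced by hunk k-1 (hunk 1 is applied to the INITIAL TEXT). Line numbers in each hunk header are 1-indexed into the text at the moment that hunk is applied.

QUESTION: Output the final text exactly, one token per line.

Hunk 1: at line 2 remove [zyaex,lyl] add [uryj,wjoia] -> 11 lines: kezd amkzz uryj wjoia djugf opqww uks mol vyom wizp qhbrn
Hunk 2: at line 2 remove [wjoia,djugf,opqww] add [rkgqo,bvjs,gyvch] -> 11 lines: kezd amkzz uryj rkgqo bvjs gyvch uks mol vyom wizp qhbrn
Hunk 3: at line 7 remove [mol,vyom] add [bjrn,zwyos] -> 11 lines: kezd amkzz uryj rkgqo bvjs gyvch uks bjrn zwyos wizp qhbrn
Hunk 4: at line 2 remove [rkgqo,bvjs,gyvch] add [nteb] -> 9 lines: kezd amkzz uryj nteb uks bjrn zwyos wizp qhbrn
Hunk 5: at line 4 remove [bjrn] add [eflm,qgf,oyrg] -> 11 lines: kezd amkzz uryj nteb uks eflm qgf oyrg zwyos wizp qhbrn
Hunk 6: at line 4 remove [uks,eflm,qgf] add [srh] -> 9 lines: kezd amkzz uryj nteb srh oyrg zwyos wizp qhbrn

Answer: kezd
amkzz
uryj
nteb
srh
oyrg
zwyos
wizp
qhbrn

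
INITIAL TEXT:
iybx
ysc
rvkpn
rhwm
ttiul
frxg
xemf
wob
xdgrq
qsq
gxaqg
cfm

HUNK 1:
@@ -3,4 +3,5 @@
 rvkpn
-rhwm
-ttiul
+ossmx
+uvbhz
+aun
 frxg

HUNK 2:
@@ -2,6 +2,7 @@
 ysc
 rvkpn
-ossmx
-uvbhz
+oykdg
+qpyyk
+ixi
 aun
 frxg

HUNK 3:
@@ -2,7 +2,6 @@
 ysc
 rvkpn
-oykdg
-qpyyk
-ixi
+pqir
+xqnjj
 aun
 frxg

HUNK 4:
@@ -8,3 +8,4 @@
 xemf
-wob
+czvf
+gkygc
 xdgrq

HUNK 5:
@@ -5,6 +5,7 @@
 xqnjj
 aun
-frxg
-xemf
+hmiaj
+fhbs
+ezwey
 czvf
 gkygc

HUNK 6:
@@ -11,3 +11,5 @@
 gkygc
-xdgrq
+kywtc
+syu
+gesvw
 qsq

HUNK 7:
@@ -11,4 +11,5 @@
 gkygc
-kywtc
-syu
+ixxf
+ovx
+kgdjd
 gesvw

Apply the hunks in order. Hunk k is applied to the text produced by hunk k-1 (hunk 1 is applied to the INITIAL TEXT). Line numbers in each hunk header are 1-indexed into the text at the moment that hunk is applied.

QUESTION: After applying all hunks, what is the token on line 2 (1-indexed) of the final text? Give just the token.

Answer: ysc

Derivation:
Hunk 1: at line 3 remove [rhwm,ttiul] add [ossmx,uvbhz,aun] -> 13 lines: iybx ysc rvkpn ossmx uvbhz aun frxg xemf wob xdgrq qsq gxaqg cfm
Hunk 2: at line 2 remove [ossmx,uvbhz] add [oykdg,qpyyk,ixi] -> 14 lines: iybx ysc rvkpn oykdg qpyyk ixi aun frxg xemf wob xdgrq qsq gxaqg cfm
Hunk 3: at line 2 remove [oykdg,qpyyk,ixi] add [pqir,xqnjj] -> 13 lines: iybx ysc rvkpn pqir xqnjj aun frxg xemf wob xdgrq qsq gxaqg cfm
Hunk 4: at line 8 remove [wob] add [czvf,gkygc] -> 14 lines: iybx ysc rvkpn pqir xqnjj aun frxg xemf czvf gkygc xdgrq qsq gxaqg cfm
Hunk 5: at line 5 remove [frxg,xemf] add [hmiaj,fhbs,ezwey] -> 15 lines: iybx ysc rvkpn pqir xqnjj aun hmiaj fhbs ezwey czvf gkygc xdgrq qsq gxaqg cfm
Hunk 6: at line 11 remove [xdgrq] add [kywtc,syu,gesvw] -> 17 lines: iybx ysc rvkpn pqir xqnjj aun hmiaj fhbs ezwey czvf gkygc kywtc syu gesvw qsq gxaqg cfm
Hunk 7: at line 11 remove [kywtc,syu] add [ixxf,ovx,kgdjd] -> 18 lines: iybx ysc rvkpn pqir xqnjj aun hmiaj fhbs ezwey czvf gkygc ixxf ovx kgdjd gesvw qsq gxaqg cfm
Final line 2: ysc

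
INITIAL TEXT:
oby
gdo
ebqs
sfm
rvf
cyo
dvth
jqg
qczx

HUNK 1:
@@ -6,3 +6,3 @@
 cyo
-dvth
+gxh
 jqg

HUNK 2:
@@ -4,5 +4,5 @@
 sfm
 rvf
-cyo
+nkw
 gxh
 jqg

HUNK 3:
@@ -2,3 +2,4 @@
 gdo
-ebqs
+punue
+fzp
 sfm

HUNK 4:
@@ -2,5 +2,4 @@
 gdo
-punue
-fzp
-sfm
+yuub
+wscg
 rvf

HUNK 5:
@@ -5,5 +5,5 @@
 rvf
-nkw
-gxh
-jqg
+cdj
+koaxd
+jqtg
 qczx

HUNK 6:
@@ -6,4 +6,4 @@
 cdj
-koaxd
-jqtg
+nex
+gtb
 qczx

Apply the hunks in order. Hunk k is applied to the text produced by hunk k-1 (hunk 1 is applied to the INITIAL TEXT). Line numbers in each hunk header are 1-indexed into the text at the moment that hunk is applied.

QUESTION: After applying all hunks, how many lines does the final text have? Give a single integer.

Answer: 9

Derivation:
Hunk 1: at line 6 remove [dvth] add [gxh] -> 9 lines: oby gdo ebqs sfm rvf cyo gxh jqg qczx
Hunk 2: at line 4 remove [cyo] add [nkw] -> 9 lines: oby gdo ebqs sfm rvf nkw gxh jqg qczx
Hunk 3: at line 2 remove [ebqs] add [punue,fzp] -> 10 lines: oby gdo punue fzp sfm rvf nkw gxh jqg qczx
Hunk 4: at line 2 remove [punue,fzp,sfm] add [yuub,wscg] -> 9 lines: oby gdo yuub wscg rvf nkw gxh jqg qczx
Hunk 5: at line 5 remove [nkw,gxh,jqg] add [cdj,koaxd,jqtg] -> 9 lines: oby gdo yuub wscg rvf cdj koaxd jqtg qczx
Hunk 6: at line 6 remove [koaxd,jqtg] add [nex,gtb] -> 9 lines: oby gdo yuub wscg rvf cdj nex gtb qczx
Final line count: 9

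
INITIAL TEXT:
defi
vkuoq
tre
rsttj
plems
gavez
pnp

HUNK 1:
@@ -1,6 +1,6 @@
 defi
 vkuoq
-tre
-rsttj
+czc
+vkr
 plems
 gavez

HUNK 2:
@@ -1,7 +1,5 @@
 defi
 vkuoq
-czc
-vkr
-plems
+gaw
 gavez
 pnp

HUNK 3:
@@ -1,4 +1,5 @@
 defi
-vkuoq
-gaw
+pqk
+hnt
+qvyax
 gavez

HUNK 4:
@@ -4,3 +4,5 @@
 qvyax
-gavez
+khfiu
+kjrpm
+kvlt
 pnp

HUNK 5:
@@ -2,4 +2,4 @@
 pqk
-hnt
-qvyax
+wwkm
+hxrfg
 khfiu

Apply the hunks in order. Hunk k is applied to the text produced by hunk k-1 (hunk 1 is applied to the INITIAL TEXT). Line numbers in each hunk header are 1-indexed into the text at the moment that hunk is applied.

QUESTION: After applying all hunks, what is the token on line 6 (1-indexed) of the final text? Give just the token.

Hunk 1: at line 1 remove [tre,rsttj] add [czc,vkr] -> 7 lines: defi vkuoq czc vkr plems gavez pnp
Hunk 2: at line 1 remove [czc,vkr,plems] add [gaw] -> 5 lines: defi vkuoq gaw gavez pnp
Hunk 3: at line 1 remove [vkuoq,gaw] add [pqk,hnt,qvyax] -> 6 lines: defi pqk hnt qvyax gavez pnp
Hunk 4: at line 4 remove [gavez] add [khfiu,kjrpm,kvlt] -> 8 lines: defi pqk hnt qvyax khfiu kjrpm kvlt pnp
Hunk 5: at line 2 remove [hnt,qvyax] add [wwkm,hxrfg] -> 8 lines: defi pqk wwkm hxrfg khfiu kjrpm kvlt pnp
Final line 6: kjrpm

Answer: kjrpm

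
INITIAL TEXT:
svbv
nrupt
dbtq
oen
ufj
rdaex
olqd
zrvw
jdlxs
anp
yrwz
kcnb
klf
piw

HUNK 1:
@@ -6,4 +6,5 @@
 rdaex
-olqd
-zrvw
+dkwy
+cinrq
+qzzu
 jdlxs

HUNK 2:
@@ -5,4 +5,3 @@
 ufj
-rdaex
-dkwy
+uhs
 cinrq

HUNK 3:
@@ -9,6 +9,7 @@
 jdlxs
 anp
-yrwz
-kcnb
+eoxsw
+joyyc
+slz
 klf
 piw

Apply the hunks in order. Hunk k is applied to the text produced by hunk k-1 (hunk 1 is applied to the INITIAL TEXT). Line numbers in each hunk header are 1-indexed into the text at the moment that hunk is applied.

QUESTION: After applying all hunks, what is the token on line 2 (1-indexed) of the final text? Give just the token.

Answer: nrupt

Derivation:
Hunk 1: at line 6 remove [olqd,zrvw] add [dkwy,cinrq,qzzu] -> 15 lines: svbv nrupt dbtq oen ufj rdaex dkwy cinrq qzzu jdlxs anp yrwz kcnb klf piw
Hunk 2: at line 5 remove [rdaex,dkwy] add [uhs] -> 14 lines: svbv nrupt dbtq oen ufj uhs cinrq qzzu jdlxs anp yrwz kcnb klf piw
Hunk 3: at line 9 remove [yrwz,kcnb] add [eoxsw,joyyc,slz] -> 15 lines: svbv nrupt dbtq oen ufj uhs cinrq qzzu jdlxs anp eoxsw joyyc slz klf piw
Final line 2: nrupt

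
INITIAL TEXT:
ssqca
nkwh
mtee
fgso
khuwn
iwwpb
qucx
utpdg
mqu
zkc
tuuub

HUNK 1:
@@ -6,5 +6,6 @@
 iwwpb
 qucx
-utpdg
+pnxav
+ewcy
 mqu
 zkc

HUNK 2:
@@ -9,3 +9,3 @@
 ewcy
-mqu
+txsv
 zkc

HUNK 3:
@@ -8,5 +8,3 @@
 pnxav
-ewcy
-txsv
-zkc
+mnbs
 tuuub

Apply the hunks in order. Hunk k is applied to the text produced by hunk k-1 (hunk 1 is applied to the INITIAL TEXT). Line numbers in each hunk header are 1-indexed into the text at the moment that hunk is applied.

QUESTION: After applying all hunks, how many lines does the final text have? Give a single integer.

Hunk 1: at line 6 remove [utpdg] add [pnxav,ewcy] -> 12 lines: ssqca nkwh mtee fgso khuwn iwwpb qucx pnxav ewcy mqu zkc tuuub
Hunk 2: at line 9 remove [mqu] add [txsv] -> 12 lines: ssqca nkwh mtee fgso khuwn iwwpb qucx pnxav ewcy txsv zkc tuuub
Hunk 3: at line 8 remove [ewcy,txsv,zkc] add [mnbs] -> 10 lines: ssqca nkwh mtee fgso khuwn iwwpb qucx pnxav mnbs tuuub
Final line count: 10

Answer: 10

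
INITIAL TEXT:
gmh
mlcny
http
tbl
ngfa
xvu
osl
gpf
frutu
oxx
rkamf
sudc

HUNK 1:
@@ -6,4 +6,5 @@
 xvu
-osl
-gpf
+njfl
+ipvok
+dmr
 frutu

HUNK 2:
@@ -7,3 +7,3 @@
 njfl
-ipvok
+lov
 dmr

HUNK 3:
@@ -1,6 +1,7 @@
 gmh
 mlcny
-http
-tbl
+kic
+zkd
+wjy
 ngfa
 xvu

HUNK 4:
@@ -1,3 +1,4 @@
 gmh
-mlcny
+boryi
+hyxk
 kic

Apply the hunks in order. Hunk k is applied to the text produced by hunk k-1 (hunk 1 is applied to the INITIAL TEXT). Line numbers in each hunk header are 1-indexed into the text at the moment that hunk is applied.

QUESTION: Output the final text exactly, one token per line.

Hunk 1: at line 6 remove [osl,gpf] add [njfl,ipvok,dmr] -> 13 lines: gmh mlcny http tbl ngfa xvu njfl ipvok dmr frutu oxx rkamf sudc
Hunk 2: at line 7 remove [ipvok] add [lov] -> 13 lines: gmh mlcny http tbl ngfa xvu njfl lov dmr frutu oxx rkamf sudc
Hunk 3: at line 1 remove [http,tbl] add [kic,zkd,wjy] -> 14 lines: gmh mlcny kic zkd wjy ngfa xvu njfl lov dmr frutu oxx rkamf sudc
Hunk 4: at line 1 remove [mlcny] add [boryi,hyxk] -> 15 lines: gmh boryi hyxk kic zkd wjy ngfa xvu njfl lov dmr frutu oxx rkamf sudc

Answer: gmh
boryi
hyxk
kic
zkd
wjy
ngfa
xvu
njfl
lov
dmr
frutu
oxx
rkamf
sudc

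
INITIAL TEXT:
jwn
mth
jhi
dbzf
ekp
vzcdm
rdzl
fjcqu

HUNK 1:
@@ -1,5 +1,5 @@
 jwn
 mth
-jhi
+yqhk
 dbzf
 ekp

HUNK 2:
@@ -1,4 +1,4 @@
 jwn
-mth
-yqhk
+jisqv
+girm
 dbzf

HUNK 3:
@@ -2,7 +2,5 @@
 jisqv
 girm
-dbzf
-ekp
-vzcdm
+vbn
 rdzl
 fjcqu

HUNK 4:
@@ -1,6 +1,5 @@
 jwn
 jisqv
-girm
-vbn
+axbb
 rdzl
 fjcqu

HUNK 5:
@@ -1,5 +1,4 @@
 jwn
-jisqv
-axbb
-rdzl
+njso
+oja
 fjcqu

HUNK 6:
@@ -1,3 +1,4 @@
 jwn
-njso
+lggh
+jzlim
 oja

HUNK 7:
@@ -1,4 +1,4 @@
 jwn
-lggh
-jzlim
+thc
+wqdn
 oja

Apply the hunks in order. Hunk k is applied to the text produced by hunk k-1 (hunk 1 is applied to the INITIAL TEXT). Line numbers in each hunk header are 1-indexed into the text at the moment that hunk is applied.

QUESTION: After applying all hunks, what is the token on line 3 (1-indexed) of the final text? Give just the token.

Hunk 1: at line 1 remove [jhi] add [yqhk] -> 8 lines: jwn mth yqhk dbzf ekp vzcdm rdzl fjcqu
Hunk 2: at line 1 remove [mth,yqhk] add [jisqv,girm] -> 8 lines: jwn jisqv girm dbzf ekp vzcdm rdzl fjcqu
Hunk 3: at line 2 remove [dbzf,ekp,vzcdm] add [vbn] -> 6 lines: jwn jisqv girm vbn rdzl fjcqu
Hunk 4: at line 1 remove [girm,vbn] add [axbb] -> 5 lines: jwn jisqv axbb rdzl fjcqu
Hunk 5: at line 1 remove [jisqv,axbb,rdzl] add [njso,oja] -> 4 lines: jwn njso oja fjcqu
Hunk 6: at line 1 remove [njso] add [lggh,jzlim] -> 5 lines: jwn lggh jzlim oja fjcqu
Hunk 7: at line 1 remove [lggh,jzlim] add [thc,wqdn] -> 5 lines: jwn thc wqdn oja fjcqu
Final line 3: wqdn

Answer: wqdn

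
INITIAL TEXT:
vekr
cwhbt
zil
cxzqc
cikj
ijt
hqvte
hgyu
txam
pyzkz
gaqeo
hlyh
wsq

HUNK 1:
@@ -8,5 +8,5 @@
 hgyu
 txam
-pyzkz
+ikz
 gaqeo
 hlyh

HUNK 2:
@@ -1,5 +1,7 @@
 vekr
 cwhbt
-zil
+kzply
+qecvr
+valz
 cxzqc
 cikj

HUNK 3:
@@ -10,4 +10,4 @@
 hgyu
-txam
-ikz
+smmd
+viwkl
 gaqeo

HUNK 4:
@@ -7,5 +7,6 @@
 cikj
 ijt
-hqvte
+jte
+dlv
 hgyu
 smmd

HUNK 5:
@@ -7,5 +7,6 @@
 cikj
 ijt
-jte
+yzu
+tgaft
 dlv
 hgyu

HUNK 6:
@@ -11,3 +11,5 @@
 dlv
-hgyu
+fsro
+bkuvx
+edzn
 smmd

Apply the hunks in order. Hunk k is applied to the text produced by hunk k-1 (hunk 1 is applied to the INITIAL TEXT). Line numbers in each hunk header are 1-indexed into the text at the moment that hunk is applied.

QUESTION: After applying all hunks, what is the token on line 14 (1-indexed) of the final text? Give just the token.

Hunk 1: at line 8 remove [pyzkz] add [ikz] -> 13 lines: vekr cwhbt zil cxzqc cikj ijt hqvte hgyu txam ikz gaqeo hlyh wsq
Hunk 2: at line 1 remove [zil] add [kzply,qecvr,valz] -> 15 lines: vekr cwhbt kzply qecvr valz cxzqc cikj ijt hqvte hgyu txam ikz gaqeo hlyh wsq
Hunk 3: at line 10 remove [txam,ikz] add [smmd,viwkl] -> 15 lines: vekr cwhbt kzply qecvr valz cxzqc cikj ijt hqvte hgyu smmd viwkl gaqeo hlyh wsq
Hunk 4: at line 7 remove [hqvte] add [jte,dlv] -> 16 lines: vekr cwhbt kzply qecvr valz cxzqc cikj ijt jte dlv hgyu smmd viwkl gaqeo hlyh wsq
Hunk 5: at line 7 remove [jte] add [yzu,tgaft] -> 17 lines: vekr cwhbt kzply qecvr valz cxzqc cikj ijt yzu tgaft dlv hgyu smmd viwkl gaqeo hlyh wsq
Hunk 6: at line 11 remove [hgyu] add [fsro,bkuvx,edzn] -> 19 lines: vekr cwhbt kzply qecvr valz cxzqc cikj ijt yzu tgaft dlv fsro bkuvx edzn smmd viwkl gaqeo hlyh wsq
Final line 14: edzn

Answer: edzn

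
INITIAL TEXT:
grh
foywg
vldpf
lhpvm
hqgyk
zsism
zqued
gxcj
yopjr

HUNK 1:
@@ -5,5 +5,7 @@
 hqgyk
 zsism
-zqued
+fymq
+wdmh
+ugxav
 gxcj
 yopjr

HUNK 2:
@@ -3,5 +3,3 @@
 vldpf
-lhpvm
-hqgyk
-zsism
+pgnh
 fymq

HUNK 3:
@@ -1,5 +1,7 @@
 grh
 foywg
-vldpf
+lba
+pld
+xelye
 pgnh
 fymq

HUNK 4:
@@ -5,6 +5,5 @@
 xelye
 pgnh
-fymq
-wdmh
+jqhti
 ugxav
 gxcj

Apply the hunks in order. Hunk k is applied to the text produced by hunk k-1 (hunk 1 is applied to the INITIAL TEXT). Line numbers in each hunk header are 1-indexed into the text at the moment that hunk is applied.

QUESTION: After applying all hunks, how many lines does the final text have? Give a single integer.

Hunk 1: at line 5 remove [zqued] add [fymq,wdmh,ugxav] -> 11 lines: grh foywg vldpf lhpvm hqgyk zsism fymq wdmh ugxav gxcj yopjr
Hunk 2: at line 3 remove [lhpvm,hqgyk,zsism] add [pgnh] -> 9 lines: grh foywg vldpf pgnh fymq wdmh ugxav gxcj yopjr
Hunk 3: at line 1 remove [vldpf] add [lba,pld,xelye] -> 11 lines: grh foywg lba pld xelye pgnh fymq wdmh ugxav gxcj yopjr
Hunk 4: at line 5 remove [fymq,wdmh] add [jqhti] -> 10 lines: grh foywg lba pld xelye pgnh jqhti ugxav gxcj yopjr
Final line count: 10

Answer: 10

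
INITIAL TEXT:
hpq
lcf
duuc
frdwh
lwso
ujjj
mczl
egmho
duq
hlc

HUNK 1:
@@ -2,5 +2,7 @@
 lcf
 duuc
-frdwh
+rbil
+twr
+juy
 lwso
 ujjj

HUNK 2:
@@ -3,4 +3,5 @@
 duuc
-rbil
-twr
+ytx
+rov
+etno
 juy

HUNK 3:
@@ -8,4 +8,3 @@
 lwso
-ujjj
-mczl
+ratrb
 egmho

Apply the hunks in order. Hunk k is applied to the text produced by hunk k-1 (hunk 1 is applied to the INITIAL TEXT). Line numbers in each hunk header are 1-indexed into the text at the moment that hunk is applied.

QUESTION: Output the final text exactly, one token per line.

Hunk 1: at line 2 remove [frdwh] add [rbil,twr,juy] -> 12 lines: hpq lcf duuc rbil twr juy lwso ujjj mczl egmho duq hlc
Hunk 2: at line 3 remove [rbil,twr] add [ytx,rov,etno] -> 13 lines: hpq lcf duuc ytx rov etno juy lwso ujjj mczl egmho duq hlc
Hunk 3: at line 8 remove [ujjj,mczl] add [ratrb] -> 12 lines: hpq lcf duuc ytx rov etno juy lwso ratrb egmho duq hlc

Answer: hpq
lcf
duuc
ytx
rov
etno
juy
lwso
ratrb
egmho
duq
hlc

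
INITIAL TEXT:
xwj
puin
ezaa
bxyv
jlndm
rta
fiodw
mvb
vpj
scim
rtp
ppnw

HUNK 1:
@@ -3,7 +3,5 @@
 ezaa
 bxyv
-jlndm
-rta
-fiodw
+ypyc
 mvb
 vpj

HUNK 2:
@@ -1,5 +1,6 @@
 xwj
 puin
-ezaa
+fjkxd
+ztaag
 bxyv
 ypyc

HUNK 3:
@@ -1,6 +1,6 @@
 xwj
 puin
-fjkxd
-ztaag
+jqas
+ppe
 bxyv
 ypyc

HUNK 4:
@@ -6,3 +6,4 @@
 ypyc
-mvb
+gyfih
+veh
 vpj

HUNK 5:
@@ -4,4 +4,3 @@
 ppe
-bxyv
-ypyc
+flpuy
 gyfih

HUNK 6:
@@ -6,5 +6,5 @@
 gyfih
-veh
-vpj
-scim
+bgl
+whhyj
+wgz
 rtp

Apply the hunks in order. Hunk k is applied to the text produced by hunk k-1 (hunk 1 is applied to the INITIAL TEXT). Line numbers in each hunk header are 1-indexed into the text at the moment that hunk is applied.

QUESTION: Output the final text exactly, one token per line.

Hunk 1: at line 3 remove [jlndm,rta,fiodw] add [ypyc] -> 10 lines: xwj puin ezaa bxyv ypyc mvb vpj scim rtp ppnw
Hunk 2: at line 1 remove [ezaa] add [fjkxd,ztaag] -> 11 lines: xwj puin fjkxd ztaag bxyv ypyc mvb vpj scim rtp ppnw
Hunk 3: at line 1 remove [fjkxd,ztaag] add [jqas,ppe] -> 11 lines: xwj puin jqas ppe bxyv ypyc mvb vpj scim rtp ppnw
Hunk 4: at line 6 remove [mvb] add [gyfih,veh] -> 12 lines: xwj puin jqas ppe bxyv ypyc gyfih veh vpj scim rtp ppnw
Hunk 5: at line 4 remove [bxyv,ypyc] add [flpuy] -> 11 lines: xwj puin jqas ppe flpuy gyfih veh vpj scim rtp ppnw
Hunk 6: at line 6 remove [veh,vpj,scim] add [bgl,whhyj,wgz] -> 11 lines: xwj puin jqas ppe flpuy gyfih bgl whhyj wgz rtp ppnw

Answer: xwj
puin
jqas
ppe
flpuy
gyfih
bgl
whhyj
wgz
rtp
ppnw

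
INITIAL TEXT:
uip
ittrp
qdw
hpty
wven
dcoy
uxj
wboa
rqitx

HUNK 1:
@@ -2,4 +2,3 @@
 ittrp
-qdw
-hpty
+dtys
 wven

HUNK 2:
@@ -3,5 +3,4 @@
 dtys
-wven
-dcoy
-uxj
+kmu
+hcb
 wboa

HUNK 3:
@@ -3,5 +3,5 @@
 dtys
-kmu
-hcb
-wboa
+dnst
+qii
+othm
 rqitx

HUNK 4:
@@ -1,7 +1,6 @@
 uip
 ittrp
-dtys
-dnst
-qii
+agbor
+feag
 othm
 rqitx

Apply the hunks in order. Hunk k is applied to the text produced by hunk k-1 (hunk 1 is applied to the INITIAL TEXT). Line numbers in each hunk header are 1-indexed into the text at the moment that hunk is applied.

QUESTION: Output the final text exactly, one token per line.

Hunk 1: at line 2 remove [qdw,hpty] add [dtys] -> 8 lines: uip ittrp dtys wven dcoy uxj wboa rqitx
Hunk 2: at line 3 remove [wven,dcoy,uxj] add [kmu,hcb] -> 7 lines: uip ittrp dtys kmu hcb wboa rqitx
Hunk 3: at line 3 remove [kmu,hcb,wboa] add [dnst,qii,othm] -> 7 lines: uip ittrp dtys dnst qii othm rqitx
Hunk 4: at line 1 remove [dtys,dnst,qii] add [agbor,feag] -> 6 lines: uip ittrp agbor feag othm rqitx

Answer: uip
ittrp
agbor
feag
othm
rqitx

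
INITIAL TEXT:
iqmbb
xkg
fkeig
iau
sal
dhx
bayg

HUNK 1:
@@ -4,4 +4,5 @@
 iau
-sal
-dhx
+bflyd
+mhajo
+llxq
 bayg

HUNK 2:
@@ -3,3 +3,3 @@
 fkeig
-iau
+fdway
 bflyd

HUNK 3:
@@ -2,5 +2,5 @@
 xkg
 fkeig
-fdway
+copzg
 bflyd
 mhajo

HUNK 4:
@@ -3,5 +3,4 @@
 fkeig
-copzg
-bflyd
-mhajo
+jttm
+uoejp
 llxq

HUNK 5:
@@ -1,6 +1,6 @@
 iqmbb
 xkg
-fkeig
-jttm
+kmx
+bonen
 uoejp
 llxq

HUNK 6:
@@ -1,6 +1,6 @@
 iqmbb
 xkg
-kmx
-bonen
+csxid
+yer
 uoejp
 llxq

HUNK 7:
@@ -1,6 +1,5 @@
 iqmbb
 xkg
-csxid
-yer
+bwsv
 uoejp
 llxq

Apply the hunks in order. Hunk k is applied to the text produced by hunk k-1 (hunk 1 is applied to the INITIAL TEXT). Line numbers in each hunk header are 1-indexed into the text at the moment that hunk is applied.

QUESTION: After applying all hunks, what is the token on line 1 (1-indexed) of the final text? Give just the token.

Answer: iqmbb

Derivation:
Hunk 1: at line 4 remove [sal,dhx] add [bflyd,mhajo,llxq] -> 8 lines: iqmbb xkg fkeig iau bflyd mhajo llxq bayg
Hunk 2: at line 3 remove [iau] add [fdway] -> 8 lines: iqmbb xkg fkeig fdway bflyd mhajo llxq bayg
Hunk 3: at line 2 remove [fdway] add [copzg] -> 8 lines: iqmbb xkg fkeig copzg bflyd mhajo llxq bayg
Hunk 4: at line 3 remove [copzg,bflyd,mhajo] add [jttm,uoejp] -> 7 lines: iqmbb xkg fkeig jttm uoejp llxq bayg
Hunk 5: at line 1 remove [fkeig,jttm] add [kmx,bonen] -> 7 lines: iqmbb xkg kmx bonen uoejp llxq bayg
Hunk 6: at line 1 remove [kmx,bonen] add [csxid,yer] -> 7 lines: iqmbb xkg csxid yer uoejp llxq bayg
Hunk 7: at line 1 remove [csxid,yer] add [bwsv] -> 6 lines: iqmbb xkg bwsv uoejp llxq bayg
Final line 1: iqmbb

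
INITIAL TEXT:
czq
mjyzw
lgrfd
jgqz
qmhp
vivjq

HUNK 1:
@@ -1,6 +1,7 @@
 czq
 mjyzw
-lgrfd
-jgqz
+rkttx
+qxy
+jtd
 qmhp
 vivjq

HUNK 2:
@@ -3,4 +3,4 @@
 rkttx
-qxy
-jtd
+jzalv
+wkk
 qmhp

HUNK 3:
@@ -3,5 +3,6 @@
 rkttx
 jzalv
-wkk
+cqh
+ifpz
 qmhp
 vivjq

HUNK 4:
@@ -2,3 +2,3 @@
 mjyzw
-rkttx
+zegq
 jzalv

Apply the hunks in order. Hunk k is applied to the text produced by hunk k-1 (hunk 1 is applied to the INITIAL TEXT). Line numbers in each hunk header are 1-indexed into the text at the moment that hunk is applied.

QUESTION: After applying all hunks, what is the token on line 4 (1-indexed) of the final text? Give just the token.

Answer: jzalv

Derivation:
Hunk 1: at line 1 remove [lgrfd,jgqz] add [rkttx,qxy,jtd] -> 7 lines: czq mjyzw rkttx qxy jtd qmhp vivjq
Hunk 2: at line 3 remove [qxy,jtd] add [jzalv,wkk] -> 7 lines: czq mjyzw rkttx jzalv wkk qmhp vivjq
Hunk 3: at line 3 remove [wkk] add [cqh,ifpz] -> 8 lines: czq mjyzw rkttx jzalv cqh ifpz qmhp vivjq
Hunk 4: at line 2 remove [rkttx] add [zegq] -> 8 lines: czq mjyzw zegq jzalv cqh ifpz qmhp vivjq
Final line 4: jzalv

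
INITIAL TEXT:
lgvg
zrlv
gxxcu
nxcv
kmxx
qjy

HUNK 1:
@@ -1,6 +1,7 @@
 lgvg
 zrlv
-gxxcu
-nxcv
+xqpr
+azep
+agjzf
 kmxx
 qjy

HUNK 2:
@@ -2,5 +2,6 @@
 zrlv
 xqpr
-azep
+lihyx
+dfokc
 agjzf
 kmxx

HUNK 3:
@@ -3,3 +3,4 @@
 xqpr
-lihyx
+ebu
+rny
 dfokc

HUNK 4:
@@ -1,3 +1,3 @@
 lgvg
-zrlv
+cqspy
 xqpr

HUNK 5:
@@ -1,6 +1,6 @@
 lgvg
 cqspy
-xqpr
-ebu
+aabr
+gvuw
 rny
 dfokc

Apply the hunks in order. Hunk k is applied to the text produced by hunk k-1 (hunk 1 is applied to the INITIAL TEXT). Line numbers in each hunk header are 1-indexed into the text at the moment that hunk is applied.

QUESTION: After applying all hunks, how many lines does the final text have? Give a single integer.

Hunk 1: at line 1 remove [gxxcu,nxcv] add [xqpr,azep,agjzf] -> 7 lines: lgvg zrlv xqpr azep agjzf kmxx qjy
Hunk 2: at line 2 remove [azep] add [lihyx,dfokc] -> 8 lines: lgvg zrlv xqpr lihyx dfokc agjzf kmxx qjy
Hunk 3: at line 3 remove [lihyx] add [ebu,rny] -> 9 lines: lgvg zrlv xqpr ebu rny dfokc agjzf kmxx qjy
Hunk 4: at line 1 remove [zrlv] add [cqspy] -> 9 lines: lgvg cqspy xqpr ebu rny dfokc agjzf kmxx qjy
Hunk 5: at line 1 remove [xqpr,ebu] add [aabr,gvuw] -> 9 lines: lgvg cqspy aabr gvuw rny dfokc agjzf kmxx qjy
Final line count: 9

Answer: 9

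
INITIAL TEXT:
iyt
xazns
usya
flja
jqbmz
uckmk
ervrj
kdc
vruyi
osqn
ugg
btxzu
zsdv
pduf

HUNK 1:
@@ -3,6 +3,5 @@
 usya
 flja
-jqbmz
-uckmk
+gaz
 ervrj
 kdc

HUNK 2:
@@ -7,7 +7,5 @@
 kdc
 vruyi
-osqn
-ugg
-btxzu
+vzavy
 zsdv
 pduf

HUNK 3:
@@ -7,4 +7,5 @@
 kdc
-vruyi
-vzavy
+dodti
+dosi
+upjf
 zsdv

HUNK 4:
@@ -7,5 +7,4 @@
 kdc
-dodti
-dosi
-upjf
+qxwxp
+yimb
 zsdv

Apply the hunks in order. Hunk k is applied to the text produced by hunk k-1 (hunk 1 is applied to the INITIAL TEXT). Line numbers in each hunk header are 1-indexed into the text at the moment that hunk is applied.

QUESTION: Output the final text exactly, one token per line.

Answer: iyt
xazns
usya
flja
gaz
ervrj
kdc
qxwxp
yimb
zsdv
pduf

Derivation:
Hunk 1: at line 3 remove [jqbmz,uckmk] add [gaz] -> 13 lines: iyt xazns usya flja gaz ervrj kdc vruyi osqn ugg btxzu zsdv pduf
Hunk 2: at line 7 remove [osqn,ugg,btxzu] add [vzavy] -> 11 lines: iyt xazns usya flja gaz ervrj kdc vruyi vzavy zsdv pduf
Hunk 3: at line 7 remove [vruyi,vzavy] add [dodti,dosi,upjf] -> 12 lines: iyt xazns usya flja gaz ervrj kdc dodti dosi upjf zsdv pduf
Hunk 4: at line 7 remove [dodti,dosi,upjf] add [qxwxp,yimb] -> 11 lines: iyt xazns usya flja gaz ervrj kdc qxwxp yimb zsdv pduf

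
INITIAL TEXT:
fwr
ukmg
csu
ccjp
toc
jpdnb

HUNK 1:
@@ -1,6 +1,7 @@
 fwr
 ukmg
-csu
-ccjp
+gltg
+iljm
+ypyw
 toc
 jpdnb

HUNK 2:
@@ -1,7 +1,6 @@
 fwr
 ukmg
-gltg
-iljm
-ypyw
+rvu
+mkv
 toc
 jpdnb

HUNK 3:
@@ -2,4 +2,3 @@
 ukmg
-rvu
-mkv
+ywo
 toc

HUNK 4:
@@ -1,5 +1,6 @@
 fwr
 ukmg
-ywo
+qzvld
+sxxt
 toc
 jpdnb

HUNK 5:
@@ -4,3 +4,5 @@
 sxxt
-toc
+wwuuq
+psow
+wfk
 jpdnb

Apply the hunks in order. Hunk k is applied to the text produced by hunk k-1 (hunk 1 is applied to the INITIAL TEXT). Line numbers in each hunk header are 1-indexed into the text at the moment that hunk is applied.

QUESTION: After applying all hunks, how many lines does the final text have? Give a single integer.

Answer: 8

Derivation:
Hunk 1: at line 1 remove [csu,ccjp] add [gltg,iljm,ypyw] -> 7 lines: fwr ukmg gltg iljm ypyw toc jpdnb
Hunk 2: at line 1 remove [gltg,iljm,ypyw] add [rvu,mkv] -> 6 lines: fwr ukmg rvu mkv toc jpdnb
Hunk 3: at line 2 remove [rvu,mkv] add [ywo] -> 5 lines: fwr ukmg ywo toc jpdnb
Hunk 4: at line 1 remove [ywo] add [qzvld,sxxt] -> 6 lines: fwr ukmg qzvld sxxt toc jpdnb
Hunk 5: at line 4 remove [toc] add [wwuuq,psow,wfk] -> 8 lines: fwr ukmg qzvld sxxt wwuuq psow wfk jpdnb
Final line count: 8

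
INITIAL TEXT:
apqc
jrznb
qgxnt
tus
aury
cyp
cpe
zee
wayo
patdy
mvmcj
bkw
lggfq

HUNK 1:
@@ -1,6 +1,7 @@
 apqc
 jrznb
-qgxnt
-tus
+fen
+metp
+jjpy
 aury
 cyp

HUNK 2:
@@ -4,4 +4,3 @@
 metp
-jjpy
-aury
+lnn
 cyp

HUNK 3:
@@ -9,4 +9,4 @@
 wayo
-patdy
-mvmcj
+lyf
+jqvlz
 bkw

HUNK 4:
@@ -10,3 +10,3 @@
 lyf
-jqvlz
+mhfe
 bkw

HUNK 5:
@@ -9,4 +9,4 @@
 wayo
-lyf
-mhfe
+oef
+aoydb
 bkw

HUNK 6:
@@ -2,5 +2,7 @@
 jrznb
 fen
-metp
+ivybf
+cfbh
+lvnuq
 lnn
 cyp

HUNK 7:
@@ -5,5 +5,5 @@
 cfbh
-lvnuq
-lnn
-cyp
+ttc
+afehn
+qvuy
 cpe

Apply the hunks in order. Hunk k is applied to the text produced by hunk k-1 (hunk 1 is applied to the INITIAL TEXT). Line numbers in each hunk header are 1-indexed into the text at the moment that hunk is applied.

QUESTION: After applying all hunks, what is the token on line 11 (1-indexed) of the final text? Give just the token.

Hunk 1: at line 1 remove [qgxnt,tus] add [fen,metp,jjpy] -> 14 lines: apqc jrznb fen metp jjpy aury cyp cpe zee wayo patdy mvmcj bkw lggfq
Hunk 2: at line 4 remove [jjpy,aury] add [lnn] -> 13 lines: apqc jrznb fen metp lnn cyp cpe zee wayo patdy mvmcj bkw lggfq
Hunk 3: at line 9 remove [patdy,mvmcj] add [lyf,jqvlz] -> 13 lines: apqc jrznb fen metp lnn cyp cpe zee wayo lyf jqvlz bkw lggfq
Hunk 4: at line 10 remove [jqvlz] add [mhfe] -> 13 lines: apqc jrznb fen metp lnn cyp cpe zee wayo lyf mhfe bkw lggfq
Hunk 5: at line 9 remove [lyf,mhfe] add [oef,aoydb] -> 13 lines: apqc jrznb fen metp lnn cyp cpe zee wayo oef aoydb bkw lggfq
Hunk 6: at line 2 remove [metp] add [ivybf,cfbh,lvnuq] -> 15 lines: apqc jrznb fen ivybf cfbh lvnuq lnn cyp cpe zee wayo oef aoydb bkw lggfq
Hunk 7: at line 5 remove [lvnuq,lnn,cyp] add [ttc,afehn,qvuy] -> 15 lines: apqc jrznb fen ivybf cfbh ttc afehn qvuy cpe zee wayo oef aoydb bkw lggfq
Final line 11: wayo

Answer: wayo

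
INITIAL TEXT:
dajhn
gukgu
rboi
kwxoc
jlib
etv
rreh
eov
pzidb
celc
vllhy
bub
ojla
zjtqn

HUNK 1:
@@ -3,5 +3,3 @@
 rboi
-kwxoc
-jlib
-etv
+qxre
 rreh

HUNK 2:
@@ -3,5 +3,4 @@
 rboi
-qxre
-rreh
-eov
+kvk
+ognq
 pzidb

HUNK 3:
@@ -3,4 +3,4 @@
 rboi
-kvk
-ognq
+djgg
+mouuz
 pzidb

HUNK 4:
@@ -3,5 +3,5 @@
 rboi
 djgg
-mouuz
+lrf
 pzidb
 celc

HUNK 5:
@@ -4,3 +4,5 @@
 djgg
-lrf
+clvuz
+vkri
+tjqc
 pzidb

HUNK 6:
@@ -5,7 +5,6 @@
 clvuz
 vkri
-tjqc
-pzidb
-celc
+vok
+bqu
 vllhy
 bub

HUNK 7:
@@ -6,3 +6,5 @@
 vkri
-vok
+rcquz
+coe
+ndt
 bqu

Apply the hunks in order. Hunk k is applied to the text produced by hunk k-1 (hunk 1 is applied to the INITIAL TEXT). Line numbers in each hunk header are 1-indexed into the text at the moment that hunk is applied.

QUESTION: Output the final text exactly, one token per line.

Answer: dajhn
gukgu
rboi
djgg
clvuz
vkri
rcquz
coe
ndt
bqu
vllhy
bub
ojla
zjtqn

Derivation:
Hunk 1: at line 3 remove [kwxoc,jlib,etv] add [qxre] -> 12 lines: dajhn gukgu rboi qxre rreh eov pzidb celc vllhy bub ojla zjtqn
Hunk 2: at line 3 remove [qxre,rreh,eov] add [kvk,ognq] -> 11 lines: dajhn gukgu rboi kvk ognq pzidb celc vllhy bub ojla zjtqn
Hunk 3: at line 3 remove [kvk,ognq] add [djgg,mouuz] -> 11 lines: dajhn gukgu rboi djgg mouuz pzidb celc vllhy bub ojla zjtqn
Hunk 4: at line 3 remove [mouuz] add [lrf] -> 11 lines: dajhn gukgu rboi djgg lrf pzidb celc vllhy bub ojla zjtqn
Hunk 5: at line 4 remove [lrf] add [clvuz,vkri,tjqc] -> 13 lines: dajhn gukgu rboi djgg clvuz vkri tjqc pzidb celc vllhy bub ojla zjtqn
Hunk 6: at line 5 remove [tjqc,pzidb,celc] add [vok,bqu] -> 12 lines: dajhn gukgu rboi djgg clvuz vkri vok bqu vllhy bub ojla zjtqn
Hunk 7: at line 6 remove [vok] add [rcquz,coe,ndt] -> 14 lines: dajhn gukgu rboi djgg clvuz vkri rcquz coe ndt bqu vllhy bub ojla zjtqn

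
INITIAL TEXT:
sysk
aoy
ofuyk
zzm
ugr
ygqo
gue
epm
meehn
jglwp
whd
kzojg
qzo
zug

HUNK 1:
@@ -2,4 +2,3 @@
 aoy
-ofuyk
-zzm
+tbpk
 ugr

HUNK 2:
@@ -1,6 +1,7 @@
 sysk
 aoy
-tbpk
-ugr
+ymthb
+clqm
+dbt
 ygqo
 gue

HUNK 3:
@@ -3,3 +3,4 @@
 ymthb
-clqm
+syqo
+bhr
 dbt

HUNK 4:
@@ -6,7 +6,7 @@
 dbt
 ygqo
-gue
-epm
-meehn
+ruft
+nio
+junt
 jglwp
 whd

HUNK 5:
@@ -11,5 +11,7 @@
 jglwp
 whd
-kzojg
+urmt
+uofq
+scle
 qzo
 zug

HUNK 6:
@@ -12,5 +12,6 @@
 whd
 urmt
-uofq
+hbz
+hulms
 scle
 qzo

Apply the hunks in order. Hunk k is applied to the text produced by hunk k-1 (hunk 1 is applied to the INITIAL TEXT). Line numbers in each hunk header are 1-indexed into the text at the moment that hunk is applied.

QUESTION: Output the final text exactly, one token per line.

Hunk 1: at line 2 remove [ofuyk,zzm] add [tbpk] -> 13 lines: sysk aoy tbpk ugr ygqo gue epm meehn jglwp whd kzojg qzo zug
Hunk 2: at line 1 remove [tbpk,ugr] add [ymthb,clqm,dbt] -> 14 lines: sysk aoy ymthb clqm dbt ygqo gue epm meehn jglwp whd kzojg qzo zug
Hunk 3: at line 3 remove [clqm] add [syqo,bhr] -> 15 lines: sysk aoy ymthb syqo bhr dbt ygqo gue epm meehn jglwp whd kzojg qzo zug
Hunk 4: at line 6 remove [gue,epm,meehn] add [ruft,nio,junt] -> 15 lines: sysk aoy ymthb syqo bhr dbt ygqo ruft nio junt jglwp whd kzojg qzo zug
Hunk 5: at line 11 remove [kzojg] add [urmt,uofq,scle] -> 17 lines: sysk aoy ymthb syqo bhr dbt ygqo ruft nio junt jglwp whd urmt uofq scle qzo zug
Hunk 6: at line 12 remove [uofq] add [hbz,hulms] -> 18 lines: sysk aoy ymthb syqo bhr dbt ygqo ruft nio junt jglwp whd urmt hbz hulms scle qzo zug

Answer: sysk
aoy
ymthb
syqo
bhr
dbt
ygqo
ruft
nio
junt
jglwp
whd
urmt
hbz
hulms
scle
qzo
zug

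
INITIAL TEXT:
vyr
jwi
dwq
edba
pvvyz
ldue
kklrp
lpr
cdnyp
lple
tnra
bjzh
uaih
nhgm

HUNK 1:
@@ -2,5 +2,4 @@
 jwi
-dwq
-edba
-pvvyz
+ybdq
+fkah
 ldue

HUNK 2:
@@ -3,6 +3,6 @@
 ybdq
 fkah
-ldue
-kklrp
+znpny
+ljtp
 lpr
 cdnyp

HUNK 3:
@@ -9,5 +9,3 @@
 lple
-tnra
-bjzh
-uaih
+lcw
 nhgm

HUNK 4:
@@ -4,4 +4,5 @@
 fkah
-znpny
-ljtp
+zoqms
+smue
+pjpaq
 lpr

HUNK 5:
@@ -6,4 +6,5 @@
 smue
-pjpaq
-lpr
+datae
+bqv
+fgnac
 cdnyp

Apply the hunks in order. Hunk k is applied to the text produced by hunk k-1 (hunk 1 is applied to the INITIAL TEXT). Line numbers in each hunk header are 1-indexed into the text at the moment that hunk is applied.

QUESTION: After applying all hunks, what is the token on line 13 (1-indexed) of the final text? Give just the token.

Answer: nhgm

Derivation:
Hunk 1: at line 2 remove [dwq,edba,pvvyz] add [ybdq,fkah] -> 13 lines: vyr jwi ybdq fkah ldue kklrp lpr cdnyp lple tnra bjzh uaih nhgm
Hunk 2: at line 3 remove [ldue,kklrp] add [znpny,ljtp] -> 13 lines: vyr jwi ybdq fkah znpny ljtp lpr cdnyp lple tnra bjzh uaih nhgm
Hunk 3: at line 9 remove [tnra,bjzh,uaih] add [lcw] -> 11 lines: vyr jwi ybdq fkah znpny ljtp lpr cdnyp lple lcw nhgm
Hunk 4: at line 4 remove [znpny,ljtp] add [zoqms,smue,pjpaq] -> 12 lines: vyr jwi ybdq fkah zoqms smue pjpaq lpr cdnyp lple lcw nhgm
Hunk 5: at line 6 remove [pjpaq,lpr] add [datae,bqv,fgnac] -> 13 lines: vyr jwi ybdq fkah zoqms smue datae bqv fgnac cdnyp lple lcw nhgm
Final line 13: nhgm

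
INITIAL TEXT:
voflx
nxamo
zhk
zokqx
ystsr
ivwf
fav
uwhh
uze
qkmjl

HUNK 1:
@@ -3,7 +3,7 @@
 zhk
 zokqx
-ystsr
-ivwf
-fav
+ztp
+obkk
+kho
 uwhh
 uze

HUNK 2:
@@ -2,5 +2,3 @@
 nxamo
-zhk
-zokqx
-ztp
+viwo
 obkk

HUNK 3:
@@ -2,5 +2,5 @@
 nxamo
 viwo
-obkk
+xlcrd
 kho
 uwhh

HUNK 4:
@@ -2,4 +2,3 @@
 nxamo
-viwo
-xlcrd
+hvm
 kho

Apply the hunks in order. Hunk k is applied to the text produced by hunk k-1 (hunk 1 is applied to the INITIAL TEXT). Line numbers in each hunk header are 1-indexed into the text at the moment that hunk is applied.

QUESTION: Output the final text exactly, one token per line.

Hunk 1: at line 3 remove [ystsr,ivwf,fav] add [ztp,obkk,kho] -> 10 lines: voflx nxamo zhk zokqx ztp obkk kho uwhh uze qkmjl
Hunk 2: at line 2 remove [zhk,zokqx,ztp] add [viwo] -> 8 lines: voflx nxamo viwo obkk kho uwhh uze qkmjl
Hunk 3: at line 2 remove [obkk] add [xlcrd] -> 8 lines: voflx nxamo viwo xlcrd kho uwhh uze qkmjl
Hunk 4: at line 2 remove [viwo,xlcrd] add [hvm] -> 7 lines: voflx nxamo hvm kho uwhh uze qkmjl

Answer: voflx
nxamo
hvm
kho
uwhh
uze
qkmjl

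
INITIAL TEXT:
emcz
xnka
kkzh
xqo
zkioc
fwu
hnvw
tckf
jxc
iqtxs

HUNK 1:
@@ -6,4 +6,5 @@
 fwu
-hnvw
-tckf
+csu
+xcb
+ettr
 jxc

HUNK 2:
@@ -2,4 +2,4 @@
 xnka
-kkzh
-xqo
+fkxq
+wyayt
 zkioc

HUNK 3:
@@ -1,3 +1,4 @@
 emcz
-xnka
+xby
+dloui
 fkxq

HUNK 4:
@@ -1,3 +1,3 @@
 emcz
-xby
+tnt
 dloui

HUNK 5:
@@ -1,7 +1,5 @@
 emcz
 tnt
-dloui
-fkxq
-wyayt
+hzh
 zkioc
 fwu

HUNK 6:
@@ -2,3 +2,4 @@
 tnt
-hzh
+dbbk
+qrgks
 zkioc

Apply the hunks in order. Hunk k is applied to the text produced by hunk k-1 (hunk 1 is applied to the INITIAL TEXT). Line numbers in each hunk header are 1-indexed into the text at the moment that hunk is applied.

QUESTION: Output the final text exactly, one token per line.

Hunk 1: at line 6 remove [hnvw,tckf] add [csu,xcb,ettr] -> 11 lines: emcz xnka kkzh xqo zkioc fwu csu xcb ettr jxc iqtxs
Hunk 2: at line 2 remove [kkzh,xqo] add [fkxq,wyayt] -> 11 lines: emcz xnka fkxq wyayt zkioc fwu csu xcb ettr jxc iqtxs
Hunk 3: at line 1 remove [xnka] add [xby,dloui] -> 12 lines: emcz xby dloui fkxq wyayt zkioc fwu csu xcb ettr jxc iqtxs
Hunk 4: at line 1 remove [xby] add [tnt] -> 12 lines: emcz tnt dloui fkxq wyayt zkioc fwu csu xcb ettr jxc iqtxs
Hunk 5: at line 1 remove [dloui,fkxq,wyayt] add [hzh] -> 10 lines: emcz tnt hzh zkioc fwu csu xcb ettr jxc iqtxs
Hunk 6: at line 2 remove [hzh] add [dbbk,qrgks] -> 11 lines: emcz tnt dbbk qrgks zkioc fwu csu xcb ettr jxc iqtxs

Answer: emcz
tnt
dbbk
qrgks
zkioc
fwu
csu
xcb
ettr
jxc
iqtxs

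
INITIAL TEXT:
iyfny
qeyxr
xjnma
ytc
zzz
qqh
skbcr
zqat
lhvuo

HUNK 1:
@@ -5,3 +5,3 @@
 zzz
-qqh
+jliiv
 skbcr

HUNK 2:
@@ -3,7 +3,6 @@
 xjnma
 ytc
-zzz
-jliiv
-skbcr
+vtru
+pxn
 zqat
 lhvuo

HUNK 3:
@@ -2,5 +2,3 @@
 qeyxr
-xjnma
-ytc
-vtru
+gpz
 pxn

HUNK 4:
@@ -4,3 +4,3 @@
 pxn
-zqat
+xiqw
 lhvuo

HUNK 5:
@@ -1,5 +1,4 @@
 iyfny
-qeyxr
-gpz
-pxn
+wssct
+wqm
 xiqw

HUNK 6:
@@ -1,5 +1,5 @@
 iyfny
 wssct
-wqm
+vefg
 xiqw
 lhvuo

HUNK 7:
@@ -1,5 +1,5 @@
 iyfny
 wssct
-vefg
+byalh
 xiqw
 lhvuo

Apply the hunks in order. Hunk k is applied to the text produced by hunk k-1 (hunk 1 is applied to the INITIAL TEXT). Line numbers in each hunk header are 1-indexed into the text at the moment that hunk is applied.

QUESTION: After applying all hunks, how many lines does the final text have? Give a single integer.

Hunk 1: at line 5 remove [qqh] add [jliiv] -> 9 lines: iyfny qeyxr xjnma ytc zzz jliiv skbcr zqat lhvuo
Hunk 2: at line 3 remove [zzz,jliiv,skbcr] add [vtru,pxn] -> 8 lines: iyfny qeyxr xjnma ytc vtru pxn zqat lhvuo
Hunk 3: at line 2 remove [xjnma,ytc,vtru] add [gpz] -> 6 lines: iyfny qeyxr gpz pxn zqat lhvuo
Hunk 4: at line 4 remove [zqat] add [xiqw] -> 6 lines: iyfny qeyxr gpz pxn xiqw lhvuo
Hunk 5: at line 1 remove [qeyxr,gpz,pxn] add [wssct,wqm] -> 5 lines: iyfny wssct wqm xiqw lhvuo
Hunk 6: at line 1 remove [wqm] add [vefg] -> 5 lines: iyfny wssct vefg xiqw lhvuo
Hunk 7: at line 1 remove [vefg] add [byalh] -> 5 lines: iyfny wssct byalh xiqw lhvuo
Final line count: 5

Answer: 5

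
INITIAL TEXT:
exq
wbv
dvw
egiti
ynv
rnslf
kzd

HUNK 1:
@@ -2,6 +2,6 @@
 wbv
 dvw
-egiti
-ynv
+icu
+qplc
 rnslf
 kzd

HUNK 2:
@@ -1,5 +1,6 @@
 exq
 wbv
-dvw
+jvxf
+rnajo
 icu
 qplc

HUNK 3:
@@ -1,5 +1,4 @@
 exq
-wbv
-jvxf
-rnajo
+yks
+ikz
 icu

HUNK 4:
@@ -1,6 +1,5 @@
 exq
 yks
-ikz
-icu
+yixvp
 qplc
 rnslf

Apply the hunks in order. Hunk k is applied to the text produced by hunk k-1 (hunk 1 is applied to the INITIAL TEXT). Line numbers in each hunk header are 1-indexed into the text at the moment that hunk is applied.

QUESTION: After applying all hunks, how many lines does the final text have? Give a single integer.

Hunk 1: at line 2 remove [egiti,ynv] add [icu,qplc] -> 7 lines: exq wbv dvw icu qplc rnslf kzd
Hunk 2: at line 1 remove [dvw] add [jvxf,rnajo] -> 8 lines: exq wbv jvxf rnajo icu qplc rnslf kzd
Hunk 3: at line 1 remove [wbv,jvxf,rnajo] add [yks,ikz] -> 7 lines: exq yks ikz icu qplc rnslf kzd
Hunk 4: at line 1 remove [ikz,icu] add [yixvp] -> 6 lines: exq yks yixvp qplc rnslf kzd
Final line count: 6

Answer: 6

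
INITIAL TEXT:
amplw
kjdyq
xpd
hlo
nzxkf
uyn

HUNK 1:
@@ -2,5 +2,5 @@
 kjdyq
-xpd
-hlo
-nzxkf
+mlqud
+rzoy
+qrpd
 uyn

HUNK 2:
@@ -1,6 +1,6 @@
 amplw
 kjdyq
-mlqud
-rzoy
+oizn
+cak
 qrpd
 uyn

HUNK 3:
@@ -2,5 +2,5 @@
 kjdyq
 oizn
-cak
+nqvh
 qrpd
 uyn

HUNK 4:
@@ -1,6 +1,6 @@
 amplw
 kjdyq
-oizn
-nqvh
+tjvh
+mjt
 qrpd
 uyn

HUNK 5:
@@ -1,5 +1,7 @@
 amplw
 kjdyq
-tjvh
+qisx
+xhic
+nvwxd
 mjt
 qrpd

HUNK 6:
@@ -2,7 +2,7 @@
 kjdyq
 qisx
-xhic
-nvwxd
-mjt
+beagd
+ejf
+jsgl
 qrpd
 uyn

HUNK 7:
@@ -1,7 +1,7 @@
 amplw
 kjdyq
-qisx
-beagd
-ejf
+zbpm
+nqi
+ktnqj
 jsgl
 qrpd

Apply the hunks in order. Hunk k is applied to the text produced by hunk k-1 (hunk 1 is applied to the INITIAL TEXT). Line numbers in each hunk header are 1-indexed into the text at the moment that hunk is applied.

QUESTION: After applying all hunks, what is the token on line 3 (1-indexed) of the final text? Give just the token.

Answer: zbpm

Derivation:
Hunk 1: at line 2 remove [xpd,hlo,nzxkf] add [mlqud,rzoy,qrpd] -> 6 lines: amplw kjdyq mlqud rzoy qrpd uyn
Hunk 2: at line 1 remove [mlqud,rzoy] add [oizn,cak] -> 6 lines: amplw kjdyq oizn cak qrpd uyn
Hunk 3: at line 2 remove [cak] add [nqvh] -> 6 lines: amplw kjdyq oizn nqvh qrpd uyn
Hunk 4: at line 1 remove [oizn,nqvh] add [tjvh,mjt] -> 6 lines: amplw kjdyq tjvh mjt qrpd uyn
Hunk 5: at line 1 remove [tjvh] add [qisx,xhic,nvwxd] -> 8 lines: amplw kjdyq qisx xhic nvwxd mjt qrpd uyn
Hunk 6: at line 2 remove [xhic,nvwxd,mjt] add [beagd,ejf,jsgl] -> 8 lines: amplw kjdyq qisx beagd ejf jsgl qrpd uyn
Hunk 7: at line 1 remove [qisx,beagd,ejf] add [zbpm,nqi,ktnqj] -> 8 lines: amplw kjdyq zbpm nqi ktnqj jsgl qrpd uyn
Final line 3: zbpm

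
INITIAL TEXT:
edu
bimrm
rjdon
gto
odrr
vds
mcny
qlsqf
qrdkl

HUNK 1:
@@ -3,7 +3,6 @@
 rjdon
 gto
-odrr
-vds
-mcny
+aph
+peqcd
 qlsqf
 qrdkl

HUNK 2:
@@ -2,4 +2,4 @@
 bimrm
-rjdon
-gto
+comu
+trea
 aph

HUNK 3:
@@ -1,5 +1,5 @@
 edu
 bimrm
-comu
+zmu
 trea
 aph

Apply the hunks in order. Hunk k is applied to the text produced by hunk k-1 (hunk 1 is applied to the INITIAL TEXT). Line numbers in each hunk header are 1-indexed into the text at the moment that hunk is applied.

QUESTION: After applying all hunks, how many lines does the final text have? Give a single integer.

Answer: 8

Derivation:
Hunk 1: at line 3 remove [odrr,vds,mcny] add [aph,peqcd] -> 8 lines: edu bimrm rjdon gto aph peqcd qlsqf qrdkl
Hunk 2: at line 2 remove [rjdon,gto] add [comu,trea] -> 8 lines: edu bimrm comu trea aph peqcd qlsqf qrdkl
Hunk 3: at line 1 remove [comu] add [zmu] -> 8 lines: edu bimrm zmu trea aph peqcd qlsqf qrdkl
Final line count: 8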